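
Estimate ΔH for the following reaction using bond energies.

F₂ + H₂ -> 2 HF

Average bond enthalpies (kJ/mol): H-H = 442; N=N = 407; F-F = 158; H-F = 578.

ΔH ≈ −556 kJ

Bonds broken (reactants):
  F-F: 1 × 158 = 158
  H-H: 1 × 442 = 442
  Σ(broken) = 600 kJ
Bonds formed (products):
  H-F: 2 × 578 = 1156
  Σ(formed) = 1156 kJ
ΔH = Σ(broken) − Σ(formed) = 600 − 1156 = −556 kJ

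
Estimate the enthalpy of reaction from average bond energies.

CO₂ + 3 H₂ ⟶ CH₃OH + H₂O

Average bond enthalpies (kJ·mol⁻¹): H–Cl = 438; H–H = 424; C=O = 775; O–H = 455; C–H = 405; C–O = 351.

Bonds broken (reactants):
  C=O: 2 × 775 = 1550
  H–H: 3 × 424 = 1272
  Σ(broken) = 2822 kJ
Bonds formed (products):
  C–H: 3 × 405 = 1215
  C–O: 1 × 351 = 351
  O–H: 3 × 455 = 1365
  Σ(formed) = 2931 kJ
ΔH = Σ(broken) − Σ(formed) = 2822 − 2931 = −109 kJ

ΔH ≈ −109 kJ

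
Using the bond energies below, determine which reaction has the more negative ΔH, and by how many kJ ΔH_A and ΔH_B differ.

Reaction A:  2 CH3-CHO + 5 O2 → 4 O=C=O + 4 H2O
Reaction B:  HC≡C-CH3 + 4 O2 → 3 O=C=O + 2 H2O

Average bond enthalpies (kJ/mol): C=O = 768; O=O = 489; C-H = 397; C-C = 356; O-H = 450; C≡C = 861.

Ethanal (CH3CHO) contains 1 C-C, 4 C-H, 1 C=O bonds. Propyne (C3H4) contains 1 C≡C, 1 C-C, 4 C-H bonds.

Reaction A:
  Bonds broken (reactants):
    C-C: 2 × 356 = 712
    C-H: 8 × 397 = 3176
    C=O: 2 × 768 = 1536
    O=O: 5 × 489 = 2445
    Σ(broken) = 7869 kJ
  Bonds formed (products):
    C=O: 8 × 768 = 6144
    O-H: 8 × 450 = 3600
    Σ(formed) = 9744 kJ
  ΔH_A = 7869 − 9744 = −1875 kJ
Reaction B:
  Bonds broken (reactants):
    C≡C: 1 × 861 = 861
    C-C: 1 × 356 = 356
    C-H: 4 × 397 = 1588
    O=O: 4 × 489 = 1956
    Σ(broken) = 4761 kJ
  Bonds formed (products):
    C=O: 6 × 768 = 4608
    O-H: 4 × 450 = 1800
    Σ(formed) = 6408 kJ
  ΔH_B = 4761 − 6408 = −1647 kJ
ΔH_A − ΔH_B = −228 kJ, so reaction A has the more negative ΔH; |ΔH_A − ΔH_B| = 228 kJ.

Reaction A, by 228 kJ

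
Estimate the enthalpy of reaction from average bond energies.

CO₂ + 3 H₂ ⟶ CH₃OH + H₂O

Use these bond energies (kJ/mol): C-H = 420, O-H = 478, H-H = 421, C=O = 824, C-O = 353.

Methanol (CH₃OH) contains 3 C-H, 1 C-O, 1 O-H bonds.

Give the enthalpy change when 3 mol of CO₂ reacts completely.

ΔH = −408 kJ

Bonds broken (reactants):
  C=O: 2 × 824 = 1648
  H-H: 3 × 421 = 1263
  Σ(broken) = 2911 kJ
Bonds formed (products):
  C-H: 3 × 420 = 1260
  C-O: 1 × 353 = 353
  O-H: 3 × 478 = 1434
  Σ(formed) = 3047 kJ
ΔH = Σ(broken) − Σ(formed) = 2911 − 3047 = −136 kJ
For 3× the reaction as written: 3 × (−136) = −408 kJ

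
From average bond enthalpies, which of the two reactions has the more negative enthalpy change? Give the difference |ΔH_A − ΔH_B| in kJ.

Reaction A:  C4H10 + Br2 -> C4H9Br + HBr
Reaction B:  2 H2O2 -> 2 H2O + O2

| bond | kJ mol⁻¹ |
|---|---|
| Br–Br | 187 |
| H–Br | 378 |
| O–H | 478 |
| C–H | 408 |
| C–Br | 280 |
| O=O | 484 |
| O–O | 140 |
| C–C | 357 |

Reaction A:
  Bonds broken (reactants):
    Br–Br: 1 × 187 = 187
    C–C: 3 × 357 = 1071
    C–H: 10 × 408 = 4080
    Σ(broken) = 5338 kJ
  Bonds formed (products):
    C–Br: 1 × 280 = 280
    C–C: 3 × 357 = 1071
    C–H: 9 × 408 = 3672
    H–Br: 1 × 378 = 378
    Σ(formed) = 5401 kJ
  ΔH_A = 5338 − 5401 = −63 kJ
Reaction B:
  Bonds broken (reactants):
    O–H: 4 × 478 = 1912
    O–O: 2 × 140 = 280
    Σ(broken) = 2192 kJ
  Bonds formed (products):
    O–H: 4 × 478 = 1912
    O=O: 1 × 484 = 484
    Σ(formed) = 2396 kJ
  ΔH_B = 2192 − 2396 = −204 kJ
ΔH_A − ΔH_B = +141 kJ, so reaction B has the more negative ΔH; |ΔH_A − ΔH_B| = 141 kJ.

Reaction B, by 141 kJ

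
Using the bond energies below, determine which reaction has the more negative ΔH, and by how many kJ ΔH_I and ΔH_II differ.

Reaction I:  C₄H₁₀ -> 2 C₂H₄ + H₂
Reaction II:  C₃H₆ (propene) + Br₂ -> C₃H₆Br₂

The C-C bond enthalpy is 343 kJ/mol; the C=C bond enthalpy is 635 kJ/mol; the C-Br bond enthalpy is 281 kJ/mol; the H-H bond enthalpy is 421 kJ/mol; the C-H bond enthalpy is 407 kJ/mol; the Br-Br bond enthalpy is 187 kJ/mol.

Reaction II, by 235 kJ

Reaction I:
  Bonds broken (reactants):
    C-C: 3 × 343 = 1029
    C-H: 10 × 407 = 4070
    Σ(broken) = 5099 kJ
  Bonds formed (products):
    C-H: 8 × 407 = 3256
    C=C: 2 × 635 = 1270
    H-H: 1 × 421 = 421
    Σ(formed) = 4947 kJ
  ΔH_I = 5099 − 4947 = +152 kJ
Reaction II:
  Bonds broken (reactants):
    Br-Br: 1 × 187 = 187
    C-C: 1 × 343 = 343
    C-H: 6 × 407 = 2442
    C=C: 1 × 635 = 635
    Σ(broken) = 3607 kJ
  Bonds formed (products):
    C-Br: 2 × 281 = 562
    C-C: 2 × 343 = 686
    C-H: 6 × 407 = 2442
    Σ(formed) = 3690 kJ
  ΔH_II = 3607 − 3690 = −83 kJ
ΔH_I − ΔH_II = +235 kJ, so reaction II has the more negative ΔH; |ΔH_I − ΔH_II| = 235 kJ.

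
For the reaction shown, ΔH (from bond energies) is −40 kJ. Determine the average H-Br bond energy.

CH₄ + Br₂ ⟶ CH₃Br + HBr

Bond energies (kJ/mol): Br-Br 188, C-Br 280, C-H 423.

Let D be the H-Br bond energy.
Σ(broken) = 1×188 + 4×423 = 1880
Σ(formed) = 1×280 + 3×423 + 1×D = 1549 + D
ΔH = Σ(broken) − Σ(formed) = (1880) − (1549 + D) = +331 − D
Setting this equal to −40 kJ gives D = 371 kJ/mol.

D(H-Br) ≈ 371 kJ/mol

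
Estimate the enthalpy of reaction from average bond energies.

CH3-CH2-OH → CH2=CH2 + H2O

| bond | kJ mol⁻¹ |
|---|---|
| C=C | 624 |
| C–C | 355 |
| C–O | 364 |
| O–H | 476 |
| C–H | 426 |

ΔH ≈ +45 kJ

Bonds broken (reactants):
  C–C: 1 × 355 = 355
  C–H: 5 × 426 = 2130
  C–O: 1 × 364 = 364
  O–H: 1 × 476 = 476
  Σ(broken) = 3325 kJ
Bonds formed (products):
  C–H: 4 × 426 = 1704
  C=C: 1 × 624 = 624
  O–H: 2 × 476 = 952
  Σ(formed) = 3280 kJ
ΔH = Σ(broken) − Σ(formed) = 3325 − 3280 = +45 kJ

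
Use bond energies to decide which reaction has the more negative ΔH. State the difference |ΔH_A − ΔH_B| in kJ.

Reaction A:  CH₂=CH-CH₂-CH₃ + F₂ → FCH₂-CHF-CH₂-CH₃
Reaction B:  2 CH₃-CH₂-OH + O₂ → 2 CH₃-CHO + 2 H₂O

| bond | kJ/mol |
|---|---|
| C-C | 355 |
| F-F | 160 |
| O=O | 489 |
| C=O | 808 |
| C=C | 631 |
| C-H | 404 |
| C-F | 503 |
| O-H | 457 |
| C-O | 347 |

Reaction A:
  Bonds broken (reactants):
    C-C: 2 × 355 = 710
    C-H: 8 × 404 = 3232
    C=C: 1 × 631 = 631
    F-F: 1 × 160 = 160
    Σ(broken) = 4733 kJ
  Bonds formed (products):
    C-C: 3 × 355 = 1065
    C-F: 2 × 503 = 1006
    C-H: 8 × 404 = 3232
    Σ(formed) = 5303 kJ
  ΔH_A = 4733 − 5303 = −570 kJ
Reaction B:
  Bonds broken (reactants):
    C-C: 2 × 355 = 710
    C-H: 10 × 404 = 4040
    C-O: 2 × 347 = 694
    O-H: 2 × 457 = 914
    O=O: 1 × 489 = 489
    Σ(broken) = 6847 kJ
  Bonds formed (products):
    C-C: 2 × 355 = 710
    C-H: 8 × 404 = 3232
    C=O: 2 × 808 = 1616
    O-H: 4 × 457 = 1828
    Σ(formed) = 7386 kJ
  ΔH_B = 6847 − 7386 = −539 kJ
ΔH_A − ΔH_B = −31 kJ, so reaction A has the more negative ΔH; |ΔH_A − ΔH_B| = 31 kJ.

Reaction A, by 31 kJ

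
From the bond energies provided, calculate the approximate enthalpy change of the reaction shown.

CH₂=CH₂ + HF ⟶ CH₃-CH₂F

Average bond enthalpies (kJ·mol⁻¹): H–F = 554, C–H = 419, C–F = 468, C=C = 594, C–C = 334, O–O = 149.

Bonds broken (reactants):
  C–H: 4 × 419 = 1676
  C=C: 1 × 594 = 594
  H–F: 1 × 554 = 554
  Σ(broken) = 2824 kJ
Bonds formed (products):
  C–C: 1 × 334 = 334
  C–F: 1 × 468 = 468
  C–H: 5 × 419 = 2095
  Σ(formed) = 2897 kJ
ΔH = Σ(broken) − Σ(formed) = 2824 − 2897 = −73 kJ

ΔH ≈ −73 kJ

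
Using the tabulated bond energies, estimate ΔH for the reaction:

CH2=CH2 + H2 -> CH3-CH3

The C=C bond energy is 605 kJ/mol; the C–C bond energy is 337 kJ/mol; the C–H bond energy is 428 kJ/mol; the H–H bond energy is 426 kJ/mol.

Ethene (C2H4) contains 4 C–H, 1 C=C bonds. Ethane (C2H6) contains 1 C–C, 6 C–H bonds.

ΔH ≈ −162 kJ

Bonds broken (reactants):
  C–H: 4 × 428 = 1712
  C=C: 1 × 605 = 605
  H–H: 1 × 426 = 426
  Σ(broken) = 2743 kJ
Bonds formed (products):
  C–C: 1 × 337 = 337
  C–H: 6 × 428 = 2568
  Σ(formed) = 2905 kJ
ΔH = Σ(broken) − Σ(formed) = 2743 − 2905 = −162 kJ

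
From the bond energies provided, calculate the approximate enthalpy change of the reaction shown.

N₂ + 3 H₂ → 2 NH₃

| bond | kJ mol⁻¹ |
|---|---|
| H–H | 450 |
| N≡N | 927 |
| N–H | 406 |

Bonds broken (reactants):
  H–H: 3 × 450 = 1350
  N≡N: 1 × 927 = 927
  Σ(broken) = 2277 kJ
Bonds formed (products):
  N–H: 6 × 406 = 2436
  Σ(formed) = 2436 kJ
ΔH = Σ(broken) − Σ(formed) = 2277 − 2436 = −159 kJ

ΔH ≈ −159 kJ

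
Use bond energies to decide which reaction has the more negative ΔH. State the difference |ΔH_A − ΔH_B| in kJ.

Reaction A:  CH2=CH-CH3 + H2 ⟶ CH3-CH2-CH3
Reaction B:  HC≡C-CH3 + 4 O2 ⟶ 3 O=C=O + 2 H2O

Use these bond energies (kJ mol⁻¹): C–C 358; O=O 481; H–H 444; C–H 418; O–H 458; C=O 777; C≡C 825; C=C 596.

Reaction B, by 1561 kJ

Reaction A:
  Bonds broken (reactants):
    C–C: 1 × 358 = 358
    C–H: 6 × 418 = 2508
    C=C: 1 × 596 = 596
    H–H: 1 × 444 = 444
    Σ(broken) = 3906 kJ
  Bonds formed (products):
    C–C: 2 × 358 = 716
    C–H: 8 × 418 = 3344
    Σ(formed) = 4060 kJ
  ΔH_A = 3906 − 4060 = −154 kJ
Reaction B:
  Bonds broken (reactants):
    C≡C: 1 × 825 = 825
    C–C: 1 × 358 = 358
    C–H: 4 × 418 = 1672
    O=O: 4 × 481 = 1924
    Σ(broken) = 4779 kJ
  Bonds formed (products):
    C=O: 6 × 777 = 4662
    O–H: 4 × 458 = 1832
    Σ(formed) = 6494 kJ
  ΔH_B = 4779 − 6494 = −1715 kJ
ΔH_A − ΔH_B = +1561 kJ, so reaction B has the more negative ΔH; |ΔH_A − ΔH_B| = 1561 kJ.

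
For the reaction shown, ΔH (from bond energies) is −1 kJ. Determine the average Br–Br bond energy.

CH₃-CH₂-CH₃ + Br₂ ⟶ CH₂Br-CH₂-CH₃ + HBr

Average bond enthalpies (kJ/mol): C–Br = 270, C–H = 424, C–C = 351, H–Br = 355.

Let D be the Br–Br bond energy.
Σ(broken) = 1×D + 2×351 + 8×424 = 4094 + D
Σ(formed) = 1×270 + 2×351 + 7×424 + 1×355 = 4295
ΔH = Σ(broken) − Σ(formed) = (4094 + D) − (4295) = −201 + D
Setting this equal to −1 kJ gives D = 200 kJ/mol.

D(Br–Br) ≈ 200 kJ/mol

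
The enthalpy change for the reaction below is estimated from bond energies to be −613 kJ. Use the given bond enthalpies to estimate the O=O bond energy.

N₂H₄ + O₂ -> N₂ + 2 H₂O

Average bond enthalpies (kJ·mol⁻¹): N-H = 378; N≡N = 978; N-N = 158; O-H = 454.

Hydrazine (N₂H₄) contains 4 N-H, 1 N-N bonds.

D(O=O) ≈ 511 kJ/mol

Let D be the O=O bond energy.
Σ(broken) = 4×378 + 1×158 + 1×D = 1670 + D
Σ(formed) = 1×978 + 4×454 = 2794
ΔH = Σ(broken) − Σ(formed) = (1670 + D) − (2794) = −1124 + D
Setting this equal to −613 kJ gives D = 511 kJ/mol.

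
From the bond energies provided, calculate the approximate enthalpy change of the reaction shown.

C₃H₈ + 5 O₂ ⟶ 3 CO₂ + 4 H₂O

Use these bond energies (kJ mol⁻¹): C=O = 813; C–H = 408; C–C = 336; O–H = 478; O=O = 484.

Bonds broken (reactants):
  C–C: 2 × 336 = 672
  C–H: 8 × 408 = 3264
  O=O: 5 × 484 = 2420
  Σ(broken) = 6356 kJ
Bonds formed (products):
  C=O: 6 × 813 = 4878
  O–H: 8 × 478 = 3824
  Σ(formed) = 8702 kJ
ΔH = Σ(broken) − Σ(formed) = 6356 − 8702 = −2346 kJ

ΔH ≈ −2346 kJ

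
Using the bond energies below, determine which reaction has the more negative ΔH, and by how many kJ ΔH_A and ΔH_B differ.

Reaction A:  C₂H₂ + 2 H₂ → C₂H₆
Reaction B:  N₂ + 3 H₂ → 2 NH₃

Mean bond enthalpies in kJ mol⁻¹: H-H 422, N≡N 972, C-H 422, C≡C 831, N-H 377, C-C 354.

Reaction A:
  Bonds broken (reactants):
    C≡C: 1 × 831 = 831
    C-H: 2 × 422 = 844
    H-H: 2 × 422 = 844
    Σ(broken) = 2519 kJ
  Bonds formed (products):
    C-C: 1 × 354 = 354
    C-H: 6 × 422 = 2532
    Σ(formed) = 2886 kJ
  ΔH_A = 2519 − 2886 = −367 kJ
Reaction B:
  Bonds broken (reactants):
    H-H: 3 × 422 = 1266
    N≡N: 1 × 972 = 972
    Σ(broken) = 2238 kJ
  Bonds formed (products):
    N-H: 6 × 377 = 2262
    Σ(formed) = 2262 kJ
  ΔH_B = 2238 − 2262 = −24 kJ
ΔH_A − ΔH_B = −343 kJ, so reaction A has the more negative ΔH; |ΔH_A − ΔH_B| = 343 kJ.

Reaction A, by 343 kJ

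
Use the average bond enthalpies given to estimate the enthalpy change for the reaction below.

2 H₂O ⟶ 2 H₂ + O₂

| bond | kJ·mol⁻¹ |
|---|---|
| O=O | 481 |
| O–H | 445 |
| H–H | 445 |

Bonds broken (reactants):
  O–H: 4 × 445 = 1780
  Σ(broken) = 1780 kJ
Bonds formed (products):
  H–H: 2 × 445 = 890
  O=O: 1 × 481 = 481
  Σ(formed) = 1371 kJ
ΔH = Σ(broken) − Σ(formed) = 1780 − 1371 = +409 kJ

ΔH ≈ +409 kJ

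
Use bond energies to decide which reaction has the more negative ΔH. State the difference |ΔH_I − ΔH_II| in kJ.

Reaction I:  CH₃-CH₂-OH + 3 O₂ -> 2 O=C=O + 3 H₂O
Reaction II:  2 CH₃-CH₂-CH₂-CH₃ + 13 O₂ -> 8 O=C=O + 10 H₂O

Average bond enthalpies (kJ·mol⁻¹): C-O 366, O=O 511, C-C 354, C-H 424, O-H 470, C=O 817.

Reaction I:
  Bonds broken (reactants):
    C-C: 1 × 354 = 354
    C-H: 5 × 424 = 2120
    C-O: 1 × 366 = 366
    O-H: 1 × 470 = 470
    O=O: 3 × 511 = 1533
    Σ(broken) = 4843 kJ
  Bonds formed (products):
    C=O: 4 × 817 = 3268
    O-H: 6 × 470 = 2820
    Σ(formed) = 6088 kJ
  ΔH_I = 4843 − 6088 = −1245 kJ
Reaction II:
  Bonds broken (reactants):
    C-C: 6 × 354 = 2124
    C-H: 20 × 424 = 8480
    O=O: 13 × 511 = 6643
    Σ(broken) = 17247 kJ
  Bonds formed (products):
    C=O: 16 × 817 = 13072
    O-H: 20 × 470 = 9400
    Σ(formed) = 22472 kJ
  ΔH_II = 17247 − 22472 = −5225 kJ
ΔH_I − ΔH_II = +3980 kJ, so reaction II has the more negative ΔH; |ΔH_I − ΔH_II| = 3980 kJ.

Reaction II, by 3980 kJ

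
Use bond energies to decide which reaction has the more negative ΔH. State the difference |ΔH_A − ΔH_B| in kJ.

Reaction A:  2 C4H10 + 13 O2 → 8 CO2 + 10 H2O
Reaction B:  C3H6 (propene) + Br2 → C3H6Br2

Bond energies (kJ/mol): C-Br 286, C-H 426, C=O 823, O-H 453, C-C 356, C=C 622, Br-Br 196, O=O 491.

Reaction A, by 5079 kJ

Reaction A:
  Bonds broken (reactants):
    C-C: 6 × 356 = 2136
    C-H: 20 × 426 = 8520
    O=O: 13 × 491 = 6383
    Σ(broken) = 17039 kJ
  Bonds formed (products):
    C=O: 16 × 823 = 13168
    O-H: 20 × 453 = 9060
    Σ(formed) = 22228 kJ
  ΔH_A = 17039 − 22228 = −5189 kJ
Reaction B:
  Bonds broken (reactants):
    Br-Br: 1 × 196 = 196
    C-C: 1 × 356 = 356
    C-H: 6 × 426 = 2556
    C=C: 1 × 622 = 622
    Σ(broken) = 3730 kJ
  Bonds formed (products):
    C-Br: 2 × 286 = 572
    C-C: 2 × 356 = 712
    C-H: 6 × 426 = 2556
    Σ(formed) = 3840 kJ
  ΔH_B = 3730 − 3840 = −110 kJ
ΔH_A − ΔH_B = −5079 kJ, so reaction A has the more negative ΔH; |ΔH_A − ΔH_B| = 5079 kJ.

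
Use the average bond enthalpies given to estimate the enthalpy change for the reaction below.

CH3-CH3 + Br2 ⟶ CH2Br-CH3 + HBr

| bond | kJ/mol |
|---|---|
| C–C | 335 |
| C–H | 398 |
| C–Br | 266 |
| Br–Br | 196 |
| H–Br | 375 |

ΔH ≈ −47 kJ

Bonds broken (reactants):
  Br–Br: 1 × 196 = 196
  C–C: 1 × 335 = 335
  C–H: 6 × 398 = 2388
  Σ(broken) = 2919 kJ
Bonds formed (products):
  C–Br: 1 × 266 = 266
  C–C: 1 × 335 = 335
  C–H: 5 × 398 = 1990
  H–Br: 1 × 375 = 375
  Σ(formed) = 2966 kJ
ΔH = Σ(broken) − Σ(formed) = 2919 − 2966 = −47 kJ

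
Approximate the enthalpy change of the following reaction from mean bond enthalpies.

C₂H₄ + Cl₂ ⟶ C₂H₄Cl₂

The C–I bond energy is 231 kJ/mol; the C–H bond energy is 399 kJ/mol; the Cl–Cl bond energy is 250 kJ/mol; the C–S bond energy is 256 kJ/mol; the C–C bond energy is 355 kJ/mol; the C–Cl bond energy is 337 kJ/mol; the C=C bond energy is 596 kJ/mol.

Bonds broken (reactants):
  C–H: 4 × 399 = 1596
  C=C: 1 × 596 = 596
  Cl–Cl: 1 × 250 = 250
  Σ(broken) = 2442 kJ
Bonds formed (products):
  C–C: 1 × 355 = 355
  C–Cl: 2 × 337 = 674
  C–H: 4 × 399 = 1596
  Σ(formed) = 2625 kJ
ΔH = Σ(broken) − Σ(formed) = 2442 − 2625 = −183 kJ

ΔH ≈ −183 kJ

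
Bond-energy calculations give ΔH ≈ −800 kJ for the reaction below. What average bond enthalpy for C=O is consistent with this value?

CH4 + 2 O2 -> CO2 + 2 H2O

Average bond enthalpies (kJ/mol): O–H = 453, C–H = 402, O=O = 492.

Let D be the C=O bond energy.
Σ(broken) = 4×402 + 2×492 = 2592
Σ(formed) = 2×D + 4×453 = 1812 + 2D
ΔH = Σ(broken) − Σ(formed) = (2592) − (1812 + 2D) = +780 − 2D
Setting this equal to −800 kJ gives 2D = 1580, so D = 790 kJ/mol.

D(C=O) ≈ 790 kJ/mol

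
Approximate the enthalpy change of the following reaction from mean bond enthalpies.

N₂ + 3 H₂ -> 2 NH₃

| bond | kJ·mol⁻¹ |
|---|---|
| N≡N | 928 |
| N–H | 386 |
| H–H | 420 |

Bonds broken (reactants):
  H–H: 3 × 420 = 1260
  N≡N: 1 × 928 = 928
  Σ(broken) = 2188 kJ
Bonds formed (products):
  N–H: 6 × 386 = 2316
  Σ(formed) = 2316 kJ
ΔH = Σ(broken) − Σ(formed) = 2188 − 2316 = −128 kJ

ΔH ≈ −128 kJ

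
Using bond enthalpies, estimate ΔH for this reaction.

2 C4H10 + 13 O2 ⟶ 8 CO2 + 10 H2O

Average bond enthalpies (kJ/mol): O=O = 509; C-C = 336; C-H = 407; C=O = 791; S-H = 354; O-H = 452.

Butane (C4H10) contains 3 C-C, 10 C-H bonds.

ΔH ≈ −4923 kJ

Bonds broken (reactants):
  C-C: 6 × 336 = 2016
  C-H: 20 × 407 = 8140
  O=O: 13 × 509 = 6617
  Σ(broken) = 16773 kJ
Bonds formed (products):
  C=O: 16 × 791 = 12656
  O-H: 20 × 452 = 9040
  Σ(formed) = 21696 kJ
ΔH = Σ(broken) − Σ(formed) = 16773 − 21696 = −4923 kJ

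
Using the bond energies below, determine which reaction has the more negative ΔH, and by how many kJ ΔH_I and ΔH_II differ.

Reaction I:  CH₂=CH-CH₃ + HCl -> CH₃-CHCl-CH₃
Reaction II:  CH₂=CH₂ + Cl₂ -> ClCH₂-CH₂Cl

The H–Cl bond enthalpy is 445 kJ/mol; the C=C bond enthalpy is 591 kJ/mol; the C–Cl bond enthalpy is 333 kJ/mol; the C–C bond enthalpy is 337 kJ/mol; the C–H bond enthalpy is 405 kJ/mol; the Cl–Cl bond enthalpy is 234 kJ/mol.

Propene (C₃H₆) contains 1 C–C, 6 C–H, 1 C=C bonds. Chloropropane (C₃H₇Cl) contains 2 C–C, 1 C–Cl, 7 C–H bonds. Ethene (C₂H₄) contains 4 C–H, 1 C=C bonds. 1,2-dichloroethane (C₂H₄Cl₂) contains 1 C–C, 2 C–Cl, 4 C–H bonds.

Reaction II, by 139 kJ

Reaction I:
  Bonds broken (reactants):
    C–C: 1 × 337 = 337
    C–H: 6 × 405 = 2430
    C=C: 1 × 591 = 591
    H–Cl: 1 × 445 = 445
    Σ(broken) = 3803 kJ
  Bonds formed (products):
    C–C: 2 × 337 = 674
    C–Cl: 1 × 333 = 333
    C–H: 7 × 405 = 2835
    Σ(formed) = 3842 kJ
  ΔH_I = 3803 − 3842 = −39 kJ
Reaction II:
  Bonds broken (reactants):
    C–H: 4 × 405 = 1620
    C=C: 1 × 591 = 591
    Cl–Cl: 1 × 234 = 234
    Σ(broken) = 2445 kJ
  Bonds formed (products):
    C–C: 1 × 337 = 337
    C–Cl: 2 × 333 = 666
    C–H: 4 × 405 = 1620
    Σ(formed) = 2623 kJ
  ΔH_II = 2445 − 2623 = −178 kJ
ΔH_I − ΔH_II = +139 kJ, so reaction II has the more negative ΔH; |ΔH_I − ΔH_II| = 139 kJ.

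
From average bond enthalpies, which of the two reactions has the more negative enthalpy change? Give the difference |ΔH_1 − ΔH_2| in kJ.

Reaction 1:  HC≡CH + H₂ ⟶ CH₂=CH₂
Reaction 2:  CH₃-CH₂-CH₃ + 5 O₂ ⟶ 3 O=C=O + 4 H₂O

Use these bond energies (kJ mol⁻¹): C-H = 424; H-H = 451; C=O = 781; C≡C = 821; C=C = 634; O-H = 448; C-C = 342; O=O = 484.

Reaction 1:
  Bonds broken (reactants):
    C≡C: 1 × 821 = 821
    C-H: 2 × 424 = 848
    H-H: 1 × 451 = 451
    Σ(broken) = 2120 kJ
  Bonds formed (products):
    C-H: 4 × 424 = 1696
    C=C: 1 × 634 = 634
    Σ(formed) = 2330 kJ
  ΔH_1 = 2120 − 2330 = −210 kJ
Reaction 2:
  Bonds broken (reactants):
    C-C: 2 × 342 = 684
    C-H: 8 × 424 = 3392
    O=O: 5 × 484 = 2420
    Σ(broken) = 6496 kJ
  Bonds formed (products):
    C=O: 6 × 781 = 4686
    O-H: 8 × 448 = 3584
    Σ(formed) = 8270 kJ
  ΔH_2 = 6496 − 8270 = −1774 kJ
ΔH_1 − ΔH_2 = +1564 kJ, so reaction 2 has the more negative ΔH; |ΔH_1 − ΔH_2| = 1564 kJ.

Reaction 2, by 1564 kJ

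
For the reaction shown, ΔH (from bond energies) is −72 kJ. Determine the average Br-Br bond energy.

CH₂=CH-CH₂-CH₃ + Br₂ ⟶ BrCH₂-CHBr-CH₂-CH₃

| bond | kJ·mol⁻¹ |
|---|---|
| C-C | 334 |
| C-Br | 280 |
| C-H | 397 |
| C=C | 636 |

Let D be the Br-Br bond energy.
Σ(broken) = 1×D + 2×334 + 8×397 + 1×636 = 4480 + D
Σ(formed) = 2×280 + 3×334 + 8×397 = 4738
ΔH = Σ(broken) − Σ(formed) = (4480 + D) − (4738) = −258 + D
Setting this equal to −72 kJ gives D = 186 kJ/mol.

D(Br-Br) ≈ 186 kJ/mol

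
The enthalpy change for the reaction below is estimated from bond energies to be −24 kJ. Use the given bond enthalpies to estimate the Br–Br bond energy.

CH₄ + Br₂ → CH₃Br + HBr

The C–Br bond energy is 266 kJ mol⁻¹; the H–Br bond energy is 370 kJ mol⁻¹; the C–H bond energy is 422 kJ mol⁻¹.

Let D be the Br–Br bond energy.
Σ(broken) = 1×D + 4×422 = 1688 + D
Σ(formed) = 1×266 + 3×422 + 1×370 = 1902
ΔH = Σ(broken) − Σ(formed) = (1688 + D) − (1902) = −214 + D
Setting this equal to −24 kJ gives D = 190 kJ/mol.

D(Br–Br) ≈ 190 kJ/mol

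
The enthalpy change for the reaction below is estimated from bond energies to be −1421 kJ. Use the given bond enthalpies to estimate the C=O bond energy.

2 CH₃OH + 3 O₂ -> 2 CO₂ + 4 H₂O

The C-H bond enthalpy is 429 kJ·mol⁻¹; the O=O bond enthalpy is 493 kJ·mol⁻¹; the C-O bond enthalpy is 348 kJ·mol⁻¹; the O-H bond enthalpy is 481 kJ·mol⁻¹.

D(C=O) ≈ 821 kJ/mol

Let D be the C=O bond energy.
Σ(broken) = 6×429 + 2×348 + 2×481 + 3×493 = 5711
Σ(formed) = 4×D + 8×481 = 3848 + 4D
ΔH = Σ(broken) − Σ(formed) = (5711) − (3848 + 4D) = +1863 − 4D
Setting this equal to −1421 kJ gives 4D = 3284, so D = 821 kJ/mol.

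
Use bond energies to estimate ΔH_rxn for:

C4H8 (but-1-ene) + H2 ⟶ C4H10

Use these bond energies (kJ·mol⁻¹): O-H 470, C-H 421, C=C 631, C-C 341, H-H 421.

ΔH ≈ −131 kJ

Bonds broken (reactants):
  C-C: 2 × 341 = 682
  C-H: 8 × 421 = 3368
  C=C: 1 × 631 = 631
  H-H: 1 × 421 = 421
  Σ(broken) = 5102 kJ
Bonds formed (products):
  C-C: 3 × 341 = 1023
  C-H: 10 × 421 = 4210
  Σ(formed) = 5233 kJ
ΔH = Σ(broken) − Σ(formed) = 5102 − 5233 = −131 kJ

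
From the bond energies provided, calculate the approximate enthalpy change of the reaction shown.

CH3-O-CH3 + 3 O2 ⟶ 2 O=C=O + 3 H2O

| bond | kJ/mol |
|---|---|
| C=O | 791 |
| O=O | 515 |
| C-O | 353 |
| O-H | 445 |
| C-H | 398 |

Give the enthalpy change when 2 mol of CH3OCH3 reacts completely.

ΔH = −2390 kJ

Bonds broken (reactants):
  C-H: 6 × 398 = 2388
  C-O: 2 × 353 = 706
  O=O: 3 × 515 = 1545
  Σ(broken) = 4639 kJ
Bonds formed (products):
  C=O: 4 × 791 = 3164
  O-H: 6 × 445 = 2670
  Σ(formed) = 5834 kJ
ΔH = Σ(broken) − Σ(formed) = 4639 − 5834 = −1195 kJ
For 2× the reaction as written: 2 × (−1195) = −2390 kJ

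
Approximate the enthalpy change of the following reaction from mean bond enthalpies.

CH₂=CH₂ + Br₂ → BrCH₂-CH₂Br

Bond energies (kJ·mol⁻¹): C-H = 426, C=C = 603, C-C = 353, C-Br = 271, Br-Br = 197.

ΔH ≈ −95 kJ

Bonds broken (reactants):
  Br-Br: 1 × 197 = 197
  C-H: 4 × 426 = 1704
  C=C: 1 × 603 = 603
  Σ(broken) = 2504 kJ
Bonds formed (products):
  C-Br: 2 × 271 = 542
  C-C: 1 × 353 = 353
  C-H: 4 × 426 = 1704
  Σ(formed) = 2599 kJ
ΔH = Σ(broken) − Σ(formed) = 2504 − 2599 = −95 kJ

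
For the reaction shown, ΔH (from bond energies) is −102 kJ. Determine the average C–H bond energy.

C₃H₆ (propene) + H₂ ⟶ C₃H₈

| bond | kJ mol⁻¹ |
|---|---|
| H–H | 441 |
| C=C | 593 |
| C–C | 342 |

D(C–H) ≈ 397 kJ/mol

Let D be the C–H bond energy.
Σ(broken) = 1×342 + 6×D + 1×593 + 1×441 = 1376 + 6D
Σ(formed) = 2×342 + 8×D = 684 + 8D
ΔH = Σ(broken) − Σ(formed) = (1376 + 6D) − (684 + 8D) = +692 − 2D
Setting this equal to −102 kJ gives 2D = 794, so D = 397 kJ/mol.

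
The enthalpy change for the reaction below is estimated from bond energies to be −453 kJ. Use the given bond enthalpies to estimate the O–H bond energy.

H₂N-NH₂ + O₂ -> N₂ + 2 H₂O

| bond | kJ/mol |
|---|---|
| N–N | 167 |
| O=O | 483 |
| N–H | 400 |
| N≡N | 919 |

D(O–H) ≈ 446 kJ/mol

Let D be the O–H bond energy.
Σ(broken) = 4×400 + 1×167 + 1×483 = 2250
Σ(formed) = 1×919 + 4×D = 919 + 4D
ΔH = Σ(broken) − Σ(formed) = (2250) − (919 + 4D) = +1331 − 4D
Setting this equal to −453 kJ gives 4D = 1784, so D = 446 kJ/mol.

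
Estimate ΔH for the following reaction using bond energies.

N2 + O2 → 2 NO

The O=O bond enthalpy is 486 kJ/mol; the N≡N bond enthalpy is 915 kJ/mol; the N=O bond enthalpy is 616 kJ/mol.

ΔH ≈ +169 kJ

Bonds broken (reactants):
  N≡N: 1 × 915 = 915
  O=O: 1 × 486 = 486
  Σ(broken) = 1401 kJ
Bonds formed (products):
  N=O: 2 × 616 = 1232
  Σ(formed) = 1232 kJ
ΔH = Σ(broken) − Σ(formed) = 1401 − 1232 = +169 kJ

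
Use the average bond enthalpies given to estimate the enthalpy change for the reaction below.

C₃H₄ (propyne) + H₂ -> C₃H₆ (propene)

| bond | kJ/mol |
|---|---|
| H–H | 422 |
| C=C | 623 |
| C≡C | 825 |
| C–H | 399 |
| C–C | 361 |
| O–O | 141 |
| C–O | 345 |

Bonds broken (reactants):
  C≡C: 1 × 825 = 825
  C–C: 1 × 361 = 361
  C–H: 4 × 399 = 1596
  H–H: 1 × 422 = 422
  Σ(broken) = 3204 kJ
Bonds formed (products):
  C–C: 1 × 361 = 361
  C–H: 6 × 399 = 2394
  C=C: 1 × 623 = 623
  Σ(formed) = 3378 kJ
ΔH = Σ(broken) − Σ(formed) = 3204 − 3378 = −174 kJ

ΔH ≈ −174 kJ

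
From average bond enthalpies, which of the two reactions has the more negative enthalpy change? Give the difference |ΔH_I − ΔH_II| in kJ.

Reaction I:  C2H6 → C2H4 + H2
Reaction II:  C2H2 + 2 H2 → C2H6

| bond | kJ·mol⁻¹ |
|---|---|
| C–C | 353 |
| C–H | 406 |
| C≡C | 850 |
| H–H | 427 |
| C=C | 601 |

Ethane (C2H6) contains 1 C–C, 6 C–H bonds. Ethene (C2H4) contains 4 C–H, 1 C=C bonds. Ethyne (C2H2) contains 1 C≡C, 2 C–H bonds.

Reaction I:
  Bonds broken (reactants):
    C–C: 1 × 353 = 353
    C–H: 6 × 406 = 2436
    Σ(broken) = 2789 kJ
  Bonds formed (products):
    C–H: 4 × 406 = 1624
    C=C: 1 × 601 = 601
    H–H: 1 × 427 = 427
    Σ(formed) = 2652 kJ
  ΔH_I = 2789 − 2652 = +137 kJ
Reaction II:
  Bonds broken (reactants):
    C≡C: 1 × 850 = 850
    C–H: 2 × 406 = 812
    H–H: 2 × 427 = 854
    Σ(broken) = 2516 kJ
  Bonds formed (products):
    C–C: 1 × 353 = 353
    C–H: 6 × 406 = 2436
    Σ(formed) = 2789 kJ
  ΔH_II = 2516 − 2789 = −273 kJ
ΔH_I − ΔH_II = +410 kJ, so reaction II has the more negative ΔH; |ΔH_I − ΔH_II| = 410 kJ.

Reaction II, by 410 kJ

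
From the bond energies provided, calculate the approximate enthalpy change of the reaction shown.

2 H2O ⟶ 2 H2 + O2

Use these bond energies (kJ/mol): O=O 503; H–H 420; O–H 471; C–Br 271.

ΔH ≈ +541 kJ

Bonds broken (reactants):
  O–H: 4 × 471 = 1884
  Σ(broken) = 1884 kJ
Bonds formed (products):
  H–H: 2 × 420 = 840
  O=O: 1 × 503 = 503
  Σ(formed) = 1343 kJ
ΔH = Σ(broken) − Σ(formed) = 1884 − 1343 = +541 kJ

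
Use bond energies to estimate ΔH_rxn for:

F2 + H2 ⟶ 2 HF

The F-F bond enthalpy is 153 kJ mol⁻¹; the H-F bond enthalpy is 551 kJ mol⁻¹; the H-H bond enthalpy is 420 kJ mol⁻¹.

Bonds broken (reactants):
  F-F: 1 × 153 = 153
  H-H: 1 × 420 = 420
  Σ(broken) = 573 kJ
Bonds formed (products):
  H-F: 2 × 551 = 1102
  Σ(formed) = 1102 kJ
ΔH = Σ(broken) − Σ(formed) = 573 − 1102 = −529 kJ

ΔH ≈ −529 kJ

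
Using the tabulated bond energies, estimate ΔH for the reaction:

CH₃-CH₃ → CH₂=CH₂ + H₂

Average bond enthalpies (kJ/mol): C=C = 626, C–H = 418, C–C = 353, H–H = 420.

ΔH ≈ +143 kJ

Bonds broken (reactants):
  C–C: 1 × 353 = 353
  C–H: 6 × 418 = 2508
  Σ(broken) = 2861 kJ
Bonds formed (products):
  C–H: 4 × 418 = 1672
  C=C: 1 × 626 = 626
  H–H: 1 × 420 = 420
  Σ(formed) = 2718 kJ
ΔH = Σ(broken) − Σ(formed) = 2861 − 2718 = +143 kJ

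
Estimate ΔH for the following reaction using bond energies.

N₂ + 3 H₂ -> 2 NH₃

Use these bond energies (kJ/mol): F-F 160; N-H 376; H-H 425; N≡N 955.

ΔH ≈ −26 kJ

Bonds broken (reactants):
  H-H: 3 × 425 = 1275
  N≡N: 1 × 955 = 955
  Σ(broken) = 2230 kJ
Bonds formed (products):
  N-H: 6 × 376 = 2256
  Σ(formed) = 2256 kJ
ΔH = Σ(broken) − Σ(formed) = 2230 − 2256 = −26 kJ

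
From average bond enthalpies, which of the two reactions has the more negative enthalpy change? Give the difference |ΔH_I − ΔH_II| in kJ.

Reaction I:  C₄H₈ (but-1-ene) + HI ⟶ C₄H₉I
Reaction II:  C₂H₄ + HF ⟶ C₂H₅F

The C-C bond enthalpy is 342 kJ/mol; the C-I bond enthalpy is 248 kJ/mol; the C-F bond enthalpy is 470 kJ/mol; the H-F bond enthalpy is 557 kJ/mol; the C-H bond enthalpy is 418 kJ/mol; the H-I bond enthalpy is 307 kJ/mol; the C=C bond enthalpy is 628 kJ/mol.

Reaction I, by 28 kJ

Reaction I:
  Bonds broken (reactants):
    C-C: 2 × 342 = 684
    C-H: 8 × 418 = 3344
    C=C: 1 × 628 = 628
    H-I: 1 × 307 = 307
    Σ(broken) = 4963 kJ
  Bonds formed (products):
    C-C: 3 × 342 = 1026
    C-H: 9 × 418 = 3762
    C-I: 1 × 248 = 248
    Σ(formed) = 5036 kJ
  ΔH_I = 4963 − 5036 = −73 kJ
Reaction II:
  Bonds broken (reactants):
    C-H: 4 × 418 = 1672
    C=C: 1 × 628 = 628
    H-F: 1 × 557 = 557
    Σ(broken) = 2857 kJ
  Bonds formed (products):
    C-C: 1 × 342 = 342
    C-F: 1 × 470 = 470
    C-H: 5 × 418 = 2090
    Σ(formed) = 2902 kJ
  ΔH_II = 2857 − 2902 = −45 kJ
ΔH_I − ΔH_II = −28 kJ, so reaction I has the more negative ΔH; |ΔH_I − ΔH_II| = 28 kJ.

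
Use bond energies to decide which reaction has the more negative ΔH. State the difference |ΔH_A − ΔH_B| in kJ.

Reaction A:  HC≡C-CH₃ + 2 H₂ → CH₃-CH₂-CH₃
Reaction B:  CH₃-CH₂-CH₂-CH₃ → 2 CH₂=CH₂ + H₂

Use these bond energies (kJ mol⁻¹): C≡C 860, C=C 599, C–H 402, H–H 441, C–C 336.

Reaction A, by 375 kJ

Reaction A:
  Bonds broken (reactants):
    C≡C: 1 × 860 = 860
    C–C: 1 × 336 = 336
    C–H: 4 × 402 = 1608
    H–H: 2 × 441 = 882
    Σ(broken) = 3686 kJ
  Bonds formed (products):
    C–C: 2 × 336 = 672
    C–H: 8 × 402 = 3216
    Σ(formed) = 3888 kJ
  ΔH_A = 3686 − 3888 = −202 kJ
Reaction B:
  Bonds broken (reactants):
    C–C: 3 × 336 = 1008
    C–H: 10 × 402 = 4020
    Σ(broken) = 5028 kJ
  Bonds formed (products):
    C–H: 8 × 402 = 3216
    C=C: 2 × 599 = 1198
    H–H: 1 × 441 = 441
    Σ(formed) = 4855 kJ
  ΔH_B = 5028 − 4855 = +173 kJ
ΔH_A − ΔH_B = −375 kJ, so reaction A has the more negative ΔH; |ΔH_A − ΔH_B| = 375 kJ.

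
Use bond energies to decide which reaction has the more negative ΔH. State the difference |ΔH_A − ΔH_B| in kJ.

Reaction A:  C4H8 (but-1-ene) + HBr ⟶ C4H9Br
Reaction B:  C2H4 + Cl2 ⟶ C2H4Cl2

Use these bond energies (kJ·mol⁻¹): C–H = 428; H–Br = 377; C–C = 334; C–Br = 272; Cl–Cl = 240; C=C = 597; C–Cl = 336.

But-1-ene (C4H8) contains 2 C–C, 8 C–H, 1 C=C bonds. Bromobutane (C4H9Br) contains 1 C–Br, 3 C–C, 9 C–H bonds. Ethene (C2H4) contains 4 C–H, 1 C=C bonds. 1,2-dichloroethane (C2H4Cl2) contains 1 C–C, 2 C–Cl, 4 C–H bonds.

Reaction A:
  Bonds broken (reactants):
    C–C: 2 × 334 = 668
    C–H: 8 × 428 = 3424
    C=C: 1 × 597 = 597
    H–Br: 1 × 377 = 377
    Σ(broken) = 5066 kJ
  Bonds formed (products):
    C–Br: 1 × 272 = 272
    C–C: 3 × 334 = 1002
    C–H: 9 × 428 = 3852
    Σ(formed) = 5126 kJ
  ΔH_A = 5066 − 5126 = −60 kJ
Reaction B:
  Bonds broken (reactants):
    C–H: 4 × 428 = 1712
    C=C: 1 × 597 = 597
    Cl–Cl: 1 × 240 = 240
    Σ(broken) = 2549 kJ
  Bonds formed (products):
    C–C: 1 × 334 = 334
    C–Cl: 2 × 336 = 672
    C–H: 4 × 428 = 1712
    Σ(formed) = 2718 kJ
  ΔH_B = 2549 − 2718 = −169 kJ
ΔH_A − ΔH_B = +109 kJ, so reaction B has the more negative ΔH; |ΔH_A − ΔH_B| = 109 kJ.

Reaction B, by 109 kJ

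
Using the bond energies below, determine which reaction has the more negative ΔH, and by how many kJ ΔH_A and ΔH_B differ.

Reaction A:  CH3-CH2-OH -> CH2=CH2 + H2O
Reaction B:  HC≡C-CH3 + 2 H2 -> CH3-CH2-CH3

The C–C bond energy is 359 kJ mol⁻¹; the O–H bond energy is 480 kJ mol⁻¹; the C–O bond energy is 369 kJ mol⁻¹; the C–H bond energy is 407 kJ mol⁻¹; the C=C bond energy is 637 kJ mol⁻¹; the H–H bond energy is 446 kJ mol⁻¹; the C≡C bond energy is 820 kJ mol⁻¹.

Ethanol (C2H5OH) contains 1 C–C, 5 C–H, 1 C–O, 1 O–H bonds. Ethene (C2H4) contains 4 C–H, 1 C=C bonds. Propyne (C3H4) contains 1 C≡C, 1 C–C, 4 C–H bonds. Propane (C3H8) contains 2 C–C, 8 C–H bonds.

Reaction B, by 293 kJ

Reaction A:
  Bonds broken (reactants):
    C–C: 1 × 359 = 359
    C–H: 5 × 407 = 2035
    C–O: 1 × 369 = 369
    O–H: 1 × 480 = 480
    Σ(broken) = 3243 kJ
  Bonds formed (products):
    C–H: 4 × 407 = 1628
    C=C: 1 × 637 = 637
    O–H: 2 × 480 = 960
    Σ(formed) = 3225 kJ
  ΔH_A = 3243 − 3225 = +18 kJ
Reaction B:
  Bonds broken (reactants):
    C≡C: 1 × 820 = 820
    C–C: 1 × 359 = 359
    C–H: 4 × 407 = 1628
    H–H: 2 × 446 = 892
    Σ(broken) = 3699 kJ
  Bonds formed (products):
    C–C: 2 × 359 = 718
    C–H: 8 × 407 = 3256
    Σ(formed) = 3974 kJ
  ΔH_B = 3699 − 3974 = −275 kJ
ΔH_A − ΔH_B = +293 kJ, so reaction B has the more negative ΔH; |ΔH_A − ΔH_B| = 293 kJ.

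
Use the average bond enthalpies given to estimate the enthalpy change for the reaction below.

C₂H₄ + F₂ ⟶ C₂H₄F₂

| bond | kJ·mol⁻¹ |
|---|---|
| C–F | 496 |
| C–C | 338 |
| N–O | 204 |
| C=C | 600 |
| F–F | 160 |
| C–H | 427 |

ΔH ≈ −570 kJ

Bonds broken (reactants):
  C–H: 4 × 427 = 1708
  C=C: 1 × 600 = 600
  F–F: 1 × 160 = 160
  Σ(broken) = 2468 kJ
Bonds formed (products):
  C–C: 1 × 338 = 338
  C–F: 2 × 496 = 992
  C–H: 4 × 427 = 1708
  Σ(formed) = 3038 kJ
ΔH = Σ(broken) − Σ(formed) = 2468 − 3038 = −570 kJ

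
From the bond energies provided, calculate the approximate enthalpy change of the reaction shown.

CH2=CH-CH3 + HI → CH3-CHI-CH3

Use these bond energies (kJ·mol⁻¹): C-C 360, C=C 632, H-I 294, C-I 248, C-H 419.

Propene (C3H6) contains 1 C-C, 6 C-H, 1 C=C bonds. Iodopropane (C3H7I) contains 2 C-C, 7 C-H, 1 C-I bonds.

Bonds broken (reactants):
  C-C: 1 × 360 = 360
  C-H: 6 × 419 = 2514
  C=C: 1 × 632 = 632
  H-I: 1 × 294 = 294
  Σ(broken) = 3800 kJ
Bonds formed (products):
  C-C: 2 × 360 = 720
  C-H: 7 × 419 = 2933
  C-I: 1 × 248 = 248
  Σ(formed) = 3901 kJ
ΔH = Σ(broken) − Σ(formed) = 3800 − 3901 = −101 kJ

ΔH ≈ −101 kJ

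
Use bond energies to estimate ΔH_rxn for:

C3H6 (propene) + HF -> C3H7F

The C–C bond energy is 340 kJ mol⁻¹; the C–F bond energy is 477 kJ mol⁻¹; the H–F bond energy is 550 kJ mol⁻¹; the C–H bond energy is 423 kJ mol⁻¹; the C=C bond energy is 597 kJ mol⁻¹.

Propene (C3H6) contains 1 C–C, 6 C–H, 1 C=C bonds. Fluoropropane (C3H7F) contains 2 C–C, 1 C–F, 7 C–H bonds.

Bonds broken (reactants):
  C–C: 1 × 340 = 340
  C–H: 6 × 423 = 2538
  C=C: 1 × 597 = 597
  H–F: 1 × 550 = 550
  Σ(broken) = 4025 kJ
Bonds formed (products):
  C–C: 2 × 340 = 680
  C–F: 1 × 477 = 477
  C–H: 7 × 423 = 2961
  Σ(formed) = 4118 kJ
ΔH = Σ(broken) − Σ(formed) = 4025 − 4118 = −93 kJ

ΔH ≈ −93 kJ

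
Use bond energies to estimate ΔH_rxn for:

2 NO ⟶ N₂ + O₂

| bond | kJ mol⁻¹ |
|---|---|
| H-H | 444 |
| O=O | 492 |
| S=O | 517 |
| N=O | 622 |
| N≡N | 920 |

Bonds broken (reactants):
  N=O: 2 × 622 = 1244
  Σ(broken) = 1244 kJ
Bonds formed (products):
  N≡N: 1 × 920 = 920
  O=O: 1 × 492 = 492
  Σ(formed) = 1412 kJ
ΔH = Σ(broken) − Σ(formed) = 1244 − 1412 = −168 kJ

ΔH ≈ −168 kJ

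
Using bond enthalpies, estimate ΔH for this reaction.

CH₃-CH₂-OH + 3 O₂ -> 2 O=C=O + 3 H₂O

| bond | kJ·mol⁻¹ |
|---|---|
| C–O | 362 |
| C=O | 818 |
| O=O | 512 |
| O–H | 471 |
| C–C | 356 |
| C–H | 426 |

Bonds broken (reactants):
  C–C: 1 × 356 = 356
  C–H: 5 × 426 = 2130
  C–O: 1 × 362 = 362
  O–H: 1 × 471 = 471
  O=O: 3 × 512 = 1536
  Σ(broken) = 4855 kJ
Bonds formed (products):
  C=O: 4 × 818 = 3272
  O–H: 6 × 471 = 2826
  Σ(formed) = 6098 kJ
ΔH = Σ(broken) − Σ(formed) = 4855 − 6098 = −1243 kJ

ΔH ≈ −1243 kJ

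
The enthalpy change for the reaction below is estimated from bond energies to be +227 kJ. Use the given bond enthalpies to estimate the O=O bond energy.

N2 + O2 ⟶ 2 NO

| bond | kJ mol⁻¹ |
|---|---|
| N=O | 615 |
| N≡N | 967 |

D(O=O) ≈ 490 kJ/mol

Let D be the O=O bond energy.
Σ(broken) = 1×967 + 1×D = 967 + D
Σ(formed) = 2×615 = 1230
ΔH = Σ(broken) − Σ(formed) = (967 + D) − (1230) = −263 + D
Setting this equal to +227 kJ gives D = 490 kJ/mol.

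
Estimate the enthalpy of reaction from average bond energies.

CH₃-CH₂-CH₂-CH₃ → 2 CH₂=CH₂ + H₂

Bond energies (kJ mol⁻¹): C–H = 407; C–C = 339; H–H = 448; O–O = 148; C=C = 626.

ΔH ≈ +131 kJ

Bonds broken (reactants):
  C–C: 3 × 339 = 1017
  C–H: 10 × 407 = 4070
  Σ(broken) = 5087 kJ
Bonds formed (products):
  C–H: 8 × 407 = 3256
  C=C: 2 × 626 = 1252
  H–H: 1 × 448 = 448
  Σ(formed) = 4956 kJ
ΔH = Σ(broken) − Σ(formed) = 5087 − 4956 = +131 kJ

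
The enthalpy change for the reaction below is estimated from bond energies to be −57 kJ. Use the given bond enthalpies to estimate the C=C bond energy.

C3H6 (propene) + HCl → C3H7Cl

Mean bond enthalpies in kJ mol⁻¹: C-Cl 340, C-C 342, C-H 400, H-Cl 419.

D(C=C) ≈ 606 kJ/mol

Let D be the C=C bond energy.
Σ(broken) = 1×342 + 6×400 + 1×D + 1×419 = 3161 + D
Σ(formed) = 2×342 + 1×340 + 7×400 = 3824
ΔH = Σ(broken) − Σ(formed) = (3161 + D) − (3824) = −663 + D
Setting this equal to −57 kJ gives D = 606 kJ/mol.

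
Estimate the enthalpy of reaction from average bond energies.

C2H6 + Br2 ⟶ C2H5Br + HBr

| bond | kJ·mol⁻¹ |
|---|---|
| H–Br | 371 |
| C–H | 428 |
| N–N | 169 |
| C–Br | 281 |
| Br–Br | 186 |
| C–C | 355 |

Bonds broken (reactants):
  Br–Br: 1 × 186 = 186
  C–C: 1 × 355 = 355
  C–H: 6 × 428 = 2568
  Σ(broken) = 3109 kJ
Bonds formed (products):
  C–Br: 1 × 281 = 281
  C–C: 1 × 355 = 355
  C–H: 5 × 428 = 2140
  H–Br: 1 × 371 = 371
  Σ(formed) = 3147 kJ
ΔH = Σ(broken) − Σ(formed) = 3109 − 3147 = −38 kJ

ΔH ≈ −38 kJ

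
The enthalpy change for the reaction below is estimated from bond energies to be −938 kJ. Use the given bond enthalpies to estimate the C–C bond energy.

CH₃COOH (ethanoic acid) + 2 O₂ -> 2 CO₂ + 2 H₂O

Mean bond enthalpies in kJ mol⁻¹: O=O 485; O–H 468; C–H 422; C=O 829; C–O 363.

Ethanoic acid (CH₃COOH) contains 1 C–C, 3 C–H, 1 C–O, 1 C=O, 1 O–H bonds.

Let D be the C–C bond energy.
Σ(broken) = 1×D + 3×422 + 1×363 + 1×829 + 1×468 + 2×485 = 3896 + D
Σ(formed) = 4×829 + 4×468 = 5188
ΔH = Σ(broken) − Σ(formed) = (3896 + D) − (5188) = −1292 + D
Setting this equal to −938 kJ gives D = 354 kJ/mol.

D(C–C) ≈ 354 kJ/mol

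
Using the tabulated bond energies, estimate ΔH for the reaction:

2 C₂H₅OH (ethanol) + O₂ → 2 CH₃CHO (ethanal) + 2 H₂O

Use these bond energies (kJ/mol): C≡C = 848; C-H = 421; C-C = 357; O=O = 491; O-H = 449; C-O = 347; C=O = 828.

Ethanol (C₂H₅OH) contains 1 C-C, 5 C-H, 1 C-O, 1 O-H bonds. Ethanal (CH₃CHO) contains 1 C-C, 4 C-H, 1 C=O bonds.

Bonds broken (reactants):
  C-C: 2 × 357 = 714
  C-H: 10 × 421 = 4210
  C-O: 2 × 347 = 694
  O-H: 2 × 449 = 898
  O=O: 1 × 491 = 491
  Σ(broken) = 7007 kJ
Bonds formed (products):
  C-C: 2 × 357 = 714
  C-H: 8 × 421 = 3368
  C=O: 2 × 828 = 1656
  O-H: 4 × 449 = 1796
  Σ(formed) = 7534 kJ
ΔH = Σ(broken) − Σ(formed) = 7007 − 7534 = −527 kJ

ΔH ≈ −527 kJ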